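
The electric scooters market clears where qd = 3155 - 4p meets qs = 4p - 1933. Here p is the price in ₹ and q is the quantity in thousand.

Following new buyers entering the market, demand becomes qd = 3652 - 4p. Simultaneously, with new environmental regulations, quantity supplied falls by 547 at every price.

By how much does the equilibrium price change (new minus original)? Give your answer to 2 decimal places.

Original equilibrium: 3155 - 4p = 4p - 1933 gives 5088 = 8p, so p = 636 and q = 611.
After the shift, demand is qd = 3652 - 4p and supply is qs = 4p - 2480.
New equilibrium: 3652 - 4p = 4p - 2480 ⇒ 6132 = 8p ⇒ p = 766.5, q = 586.
Δp = 766.5 − 636 = +130.50.

+130.50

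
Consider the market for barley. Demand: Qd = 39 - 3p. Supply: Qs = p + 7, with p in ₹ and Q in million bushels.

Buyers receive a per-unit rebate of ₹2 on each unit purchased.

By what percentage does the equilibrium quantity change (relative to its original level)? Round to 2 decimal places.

+10.00

Original equilibrium: 39 - 3p = p + 7 gives 32 = 4p, so p = 8 and Q = 15.
Since buyers' out-of-pocket price is the market price minus the rebate, the effective demand curve becomes Qd = 45 - 3p.
New equilibrium: 45 - 3p = p + 7 ⇒ 38 = 4p ⇒ p = 9.5, Q = 16.5.
%ΔQ = (16.5 − 15) / 15 × 100 = +10.00%.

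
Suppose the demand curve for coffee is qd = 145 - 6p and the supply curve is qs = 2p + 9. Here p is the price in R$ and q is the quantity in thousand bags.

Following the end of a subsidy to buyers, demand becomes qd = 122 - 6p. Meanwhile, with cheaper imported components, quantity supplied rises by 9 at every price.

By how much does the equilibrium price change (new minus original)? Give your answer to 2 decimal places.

Before the shock: 145 - 6p = 2p + 9 ⇒ 136 = 8p ⇒ p = 17, q = 43.
With the change applied: demand qd = 122 - 6p, supply qs = 2p + 18.
Clearing the new market: 122 - 6p = 2p + 18, so p = 13 and q = 44.
Δp = 13 − 17 = -4.00.

-4.00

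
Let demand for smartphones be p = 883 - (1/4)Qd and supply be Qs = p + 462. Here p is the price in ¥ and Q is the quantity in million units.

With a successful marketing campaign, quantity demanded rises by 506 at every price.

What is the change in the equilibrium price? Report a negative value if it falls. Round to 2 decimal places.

Original equilibrium: 3532 - 4p = p + 462 gives 3070 = 5p, so p = 614 and Q = 1076.
The new curves are Qd = 4038 - 4p (demand) and Qs = p + 462 (supply).
New equilibrium: 4038 - 4p = p + 462 ⇒ 3576 = 5p ⇒ p = 715.2, Q = 1177.2.
Δp = 715.2 − 614 = +101.20.

+101.20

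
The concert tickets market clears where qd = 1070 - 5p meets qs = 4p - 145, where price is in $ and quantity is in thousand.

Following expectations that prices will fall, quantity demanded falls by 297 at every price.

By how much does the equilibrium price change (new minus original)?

-33

Solve the original market: 1070 - 5p = 4p - 145, hence p = 135 and q = 395.
The new curves are qd = 773 - 5p (demand) and qs = 4p - 145 (supply).
New equilibrium: 773 - 5p = 4p - 145 ⇒ 918 = 9p ⇒ p = 102, q = 263.
Δp = 102 − 135 = -33.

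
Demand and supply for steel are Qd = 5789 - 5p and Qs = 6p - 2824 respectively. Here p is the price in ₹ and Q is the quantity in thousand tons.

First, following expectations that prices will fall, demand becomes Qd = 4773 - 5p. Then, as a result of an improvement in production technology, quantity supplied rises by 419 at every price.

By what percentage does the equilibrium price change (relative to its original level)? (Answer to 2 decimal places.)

-16.66

Original equilibrium: 5789 - 5p = 6p - 2824 gives 8613 = 11p, so p = 783 and Q = 1874.
After the shift, demand is Qd = 4773 - 5p and supply is Qs = 6p - 2405.
Setting them equal: 4773 - 5p = 6p - 2405 → 7178 = 11p, so p = 7178/11 ≈ 652.5455 and Q = 16613/11 ≈ 1510.2727.
%Δp = (652.5455 − 783) / 783 × 100 = -16.66%.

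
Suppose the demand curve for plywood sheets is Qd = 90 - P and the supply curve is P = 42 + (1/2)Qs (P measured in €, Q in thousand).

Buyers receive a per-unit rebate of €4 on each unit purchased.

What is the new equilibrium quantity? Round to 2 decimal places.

34.67

Before the shock: 90 - P = 2P - 84 ⇒ 174 = 3P ⇒ P = 58, Q = 32.
Since buyers' out-of-pocket price is the market price minus the rebate, the effective demand curve becomes Qd = 94 - P.
Clearing the new market: 94 - P = 2P - 84, so P = 178/3 ≈ 59.3333 and Q = 104/3 ≈ 34.6667.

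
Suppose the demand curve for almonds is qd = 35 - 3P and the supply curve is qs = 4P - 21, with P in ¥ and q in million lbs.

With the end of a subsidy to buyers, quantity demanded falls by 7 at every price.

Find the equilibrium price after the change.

Original equilibrium: 35 - 3P = 4P - 21 gives 56 = 7P, so P = 8 and q = 11.
The new curves are qd = 28 - 3P (demand) and qs = 4P - 21 (supply).
Equate the new curves: 28 - 3P = 4P - 21, giving 49 = 7P, P = 7, q = 7.

7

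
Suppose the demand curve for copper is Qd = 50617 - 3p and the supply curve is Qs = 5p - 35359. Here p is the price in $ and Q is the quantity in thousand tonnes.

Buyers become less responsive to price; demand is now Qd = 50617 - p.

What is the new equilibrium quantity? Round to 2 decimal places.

Original equilibrium: 50617 - 3p = 5p - 35359 gives 85976 = 8p, so p = 10747 and Q = 18376.
With the change applied: demand Qd = 50617 - p, supply Qs = 5p - 35359.
Clearing the new market: 50617 - p = 5p - 35359, so p = 42988/3 ≈ 14329.3333 and Q = 108863/3 ≈ 36287.6667.

36287.67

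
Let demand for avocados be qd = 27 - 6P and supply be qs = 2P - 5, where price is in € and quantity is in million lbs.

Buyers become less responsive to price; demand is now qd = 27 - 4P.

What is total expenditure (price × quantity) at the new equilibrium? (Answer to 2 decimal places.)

30.22

Initially, 27 - 6P = 2P - 5, so 32 = 8P and P = 4, q = 3.
The new curves are qd = 27 - 4P (demand) and qs = 2P - 5 (supply).
New equilibrium: 27 - 4P = 2P - 5 ⇒ 32 = 6P ⇒ P = 16/3 ≈ 5.3333, q = 17/3 ≈ 5.6667.
New expenditure = 5.3333 × 5.6667 = 30.22.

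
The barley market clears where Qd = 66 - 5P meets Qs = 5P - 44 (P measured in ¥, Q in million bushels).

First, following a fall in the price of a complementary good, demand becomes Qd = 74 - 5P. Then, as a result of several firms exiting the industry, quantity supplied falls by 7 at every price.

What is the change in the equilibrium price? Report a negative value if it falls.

Solve the original market: 66 - 5P = 5P - 44, hence P = 11 and Q = 11.
The new curves are Qd = 74 - 5P (demand) and Qs = 5P - 51 (supply).
Clearing the new market: 74 - 5P = 5P - 51, so P = 12.5 and Q = 11.5.
ΔP = 12.5 − 11 = +1.5.

+1.5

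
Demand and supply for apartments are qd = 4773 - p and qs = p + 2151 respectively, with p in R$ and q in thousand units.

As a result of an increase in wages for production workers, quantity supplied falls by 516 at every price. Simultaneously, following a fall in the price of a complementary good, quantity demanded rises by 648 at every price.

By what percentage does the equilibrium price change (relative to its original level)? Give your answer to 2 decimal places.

Original equilibrium: 4773 - p = p + 2151 gives 2622 = 2p, so p = 1311 and q = 3462.
With the change applied: demand qd = 5421 - p, supply qs = p + 1635.
Equate the new curves: 5421 - p = p + 1635, giving 3786 = 2p, p = 1893, q = 3528.
%Δp = (1893 − 1311) / 1311 × 100 = +44.39%.

+44.39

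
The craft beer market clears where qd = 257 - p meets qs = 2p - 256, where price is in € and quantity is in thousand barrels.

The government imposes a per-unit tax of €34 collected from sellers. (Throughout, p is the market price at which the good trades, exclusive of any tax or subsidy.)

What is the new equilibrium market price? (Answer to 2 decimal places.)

193.67

Initially, 257 - p = 2p - 256, so 513 = 3p and p = 171, q = 86.
Since sellers keep the price net of the tax, the effective supply curve becomes qs = 2p - 324.
New equilibrium: 257 - p = 2p - 324 ⇒ 581 = 3p ⇒ p = 581/3 ≈ 193.6667, q = 190/3 ≈ 63.3333.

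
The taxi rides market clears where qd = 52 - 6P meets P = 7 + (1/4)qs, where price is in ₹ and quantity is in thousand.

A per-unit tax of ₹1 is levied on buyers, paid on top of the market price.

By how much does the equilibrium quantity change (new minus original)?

-2.4

Solve the original market: 52 - 6P = 4P - 28, hence P = 8 and q = 4.
Since buyers pay the price plus the tax, the effective demand curve becomes qd = 46 - 6P.
Clearing the new market: 46 - 6P = 4P - 28, so P = 7.4 and q = 1.6.
Δq = 1.6 − 4 = -2.4.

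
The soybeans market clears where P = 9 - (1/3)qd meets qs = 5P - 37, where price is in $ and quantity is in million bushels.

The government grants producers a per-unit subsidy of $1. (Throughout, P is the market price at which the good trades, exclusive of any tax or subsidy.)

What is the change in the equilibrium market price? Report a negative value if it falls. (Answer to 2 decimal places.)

-0.63

Original equilibrium: 27 - 3P = 5P - 37 gives 64 = 8P, so P = 8 and q = 3.
Since sellers receive the price plus the subsidy, the effective supply curve becomes qs = 5P - 32.
Setting them equal: 27 - 3P = 5P - 32 → 59 = 8P, so P = 7.375 and q = 4.875.
ΔP = 7.375 − 8 = -0.63.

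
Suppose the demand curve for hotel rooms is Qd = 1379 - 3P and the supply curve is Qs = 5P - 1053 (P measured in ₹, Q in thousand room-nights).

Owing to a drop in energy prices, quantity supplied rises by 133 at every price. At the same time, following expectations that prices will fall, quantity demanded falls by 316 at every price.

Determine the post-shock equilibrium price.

247.875

Before the shock: 1379 - 3P = 5P - 1053 ⇒ 2432 = 8P ⇒ P = 304, Q = 467.
After the shift, demand is Qd = 1063 - 3P and supply is Qs = 5P - 920.
Equate the new curves: 1063 - 3P = 5P - 920, giving 1983 = 8P, P = 247.875, Q = 319.375.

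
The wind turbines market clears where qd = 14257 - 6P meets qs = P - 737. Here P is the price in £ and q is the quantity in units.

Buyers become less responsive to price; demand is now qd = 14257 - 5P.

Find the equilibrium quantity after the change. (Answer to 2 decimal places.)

Solve the original market: 14257 - 6P = P - 737, hence P = 2142 and q = 1405.
With the change applied: demand qd = 14257 - 5P, supply qs = P - 737.
Equate the new curves: 14257 - 5P = P - 737, giving 14994 = 6P, P = 2499, q = 1762.

1762.00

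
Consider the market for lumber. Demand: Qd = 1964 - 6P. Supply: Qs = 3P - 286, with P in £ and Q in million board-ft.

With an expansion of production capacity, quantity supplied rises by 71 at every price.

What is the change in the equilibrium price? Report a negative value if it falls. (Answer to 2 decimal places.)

-7.89

Before the shock: 1964 - 6P = 3P - 286 ⇒ 2250 = 9P ⇒ P = 250, Q = 464.
After the shift, demand is Qd = 1964 - 6P and supply is Qs = 3P - 215.
New equilibrium: 1964 - 6P = 3P - 215 ⇒ 2179 = 9P ⇒ P = 2179/9 ≈ 242.1111, Q = 1534/3 ≈ 511.3333.
ΔP = 242.1111 − 250 = -7.89.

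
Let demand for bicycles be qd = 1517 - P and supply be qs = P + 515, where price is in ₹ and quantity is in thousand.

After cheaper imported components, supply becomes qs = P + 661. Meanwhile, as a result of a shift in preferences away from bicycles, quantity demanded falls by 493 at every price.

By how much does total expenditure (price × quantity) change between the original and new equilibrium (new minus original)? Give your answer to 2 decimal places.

-356102.25

Before the shock: 1517 - P = P + 515 ⇒ 1002 = 2P ⇒ P = 501, q = 1016.
The new curves are qd = 1024 - P (demand) and qs = P + 661 (supply).
New equilibrium: 1024 - P = P + 661 ⇒ 363 = 2P ⇒ P = 181.5, q = 842.5.
Expenditure moves from 501×1016 = 509016 to 181.5×842.5 = 152913.75; change = -356102.25.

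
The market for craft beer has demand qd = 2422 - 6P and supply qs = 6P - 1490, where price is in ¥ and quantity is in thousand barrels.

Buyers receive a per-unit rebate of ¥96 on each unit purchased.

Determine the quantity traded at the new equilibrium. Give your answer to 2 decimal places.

754.00

Solve the original market: 2422 - 6P = 6P - 1490, hence P = 326 and q = 466.
Since buyers' out-of-pocket price is the market price minus the rebate, the effective demand curve becomes qd = 2998 - 6P.
Equate the new curves: 2998 - 6P = 6P - 1490, giving 4488 = 12P, P = 374, q = 754.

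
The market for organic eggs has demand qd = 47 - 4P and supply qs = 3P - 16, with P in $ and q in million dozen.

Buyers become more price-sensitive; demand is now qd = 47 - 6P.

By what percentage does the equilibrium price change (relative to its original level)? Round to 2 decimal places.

-22.22

Initially, 47 - 4P = 3P - 16, so 63 = 7P and P = 9, q = 11.
With the change applied: demand qd = 47 - 6P, supply qs = 3P - 16.
Equate the new curves: 47 - 6P = 3P - 16, giving 63 = 9P, P = 7, q = 5.
%ΔP = (7 − 9) / 9 × 100 = -22.22%.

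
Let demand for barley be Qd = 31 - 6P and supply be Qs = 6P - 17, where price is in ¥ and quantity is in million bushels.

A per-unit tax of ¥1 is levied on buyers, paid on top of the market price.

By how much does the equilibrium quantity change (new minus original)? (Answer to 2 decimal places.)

-3.00

Original equilibrium: 31 - 6P = 6P - 17 gives 48 = 12P, so P = 4 and Q = 7.
Since buyers pay the price plus the tax, the effective demand curve becomes Qd = 25 - 6P.
Setting them equal: 25 - 6P = 6P - 17 → 42 = 12P, so P = 3.5 and Q = 4.
ΔQ = 4 − 7 = -3.00.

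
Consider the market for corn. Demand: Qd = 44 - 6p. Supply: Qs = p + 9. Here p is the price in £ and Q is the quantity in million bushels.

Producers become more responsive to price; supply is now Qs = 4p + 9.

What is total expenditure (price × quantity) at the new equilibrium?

Before the shock: 44 - 6p = p + 9 ⇒ 35 = 7p ⇒ p = 5, Q = 14.
The shock moves the curves to Qd = 44 - 6p and Qs = 4p + 9.
Clearing the new market: 44 - 6p = 4p + 9, so p = 3.5 and Q = 23.
New expenditure = 3.5 × 23 = 80.5.

80.5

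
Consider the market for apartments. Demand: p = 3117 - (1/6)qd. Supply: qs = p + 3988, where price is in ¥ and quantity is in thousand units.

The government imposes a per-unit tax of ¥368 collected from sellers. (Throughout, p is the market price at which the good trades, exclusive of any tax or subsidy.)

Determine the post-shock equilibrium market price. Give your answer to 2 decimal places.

2154.57

Solve the original market: 18702 - 6p = p + 3988, hence p = 2102 and q = 6090.
Since sellers keep the price net of the tax, the effective supply curve becomes qs = p + 3620.
Clearing the new market: 18702 - 6p = p + 3620, so p = 15082/7 ≈ 2154.5714 and q = 40422/7 ≈ 5774.5714.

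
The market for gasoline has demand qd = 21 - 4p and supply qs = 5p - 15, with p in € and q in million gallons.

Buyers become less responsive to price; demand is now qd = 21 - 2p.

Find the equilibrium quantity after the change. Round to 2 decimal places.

10.71

Initially, 21 - 4p = 5p - 15, so 36 = 9p and p = 4, q = 5.
The shock moves the curves to qd = 21 - 2p and qs = 5p - 15.
Equate the new curves: 21 - 2p = 5p - 15, giving 36 = 7p, p = 36/7 ≈ 5.1429, q = 75/7 ≈ 10.7143.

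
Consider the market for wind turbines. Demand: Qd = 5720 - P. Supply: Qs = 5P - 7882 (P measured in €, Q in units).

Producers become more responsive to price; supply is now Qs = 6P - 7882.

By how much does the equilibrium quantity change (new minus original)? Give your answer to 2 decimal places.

Solve the original market: 5720 - P = 5P - 7882, hence P = 2267 and Q = 3453.
The new curves are Qd = 5720 - P (demand) and Qs = 6P - 7882 (supply).
Setting them equal: 5720 - P = 6P - 7882 → 13602 = 7P, so P = 13602/7 ≈ 1943.1429 and Q = 26438/7 ≈ 3776.8571.
ΔQ = 3776.8571 − 3453 = +323.86.

+323.86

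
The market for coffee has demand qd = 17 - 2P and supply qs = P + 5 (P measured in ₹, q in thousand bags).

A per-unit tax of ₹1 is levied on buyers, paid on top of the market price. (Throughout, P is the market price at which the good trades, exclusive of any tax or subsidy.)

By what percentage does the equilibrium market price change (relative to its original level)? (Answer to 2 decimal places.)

Original equilibrium: 17 - 2P = P + 5 gives 12 = 3P, so P = 4 and q = 9.
Since buyers pay the price plus the tax, the effective demand curve becomes qd = 15 - 2P.
Clearing the new market: 15 - 2P = P + 5, so P = 10/3 ≈ 3.3333 and q = 25/3 ≈ 8.3333.
%ΔP = (3.3333 − 4) / 4 × 100 = -16.67%.

-16.67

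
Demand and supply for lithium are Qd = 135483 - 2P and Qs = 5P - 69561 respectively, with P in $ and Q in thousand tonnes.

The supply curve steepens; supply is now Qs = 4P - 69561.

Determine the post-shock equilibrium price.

Original equilibrium: 135483 - 2P = 5P - 69561 gives 205044 = 7P, so P = 29292 and Q = 76899.
The new curves are Qd = 135483 - 2P (demand) and Qs = 4P - 69561 (supply).
Equate the new curves: 135483 - 2P = 4P - 69561, giving 205044 = 6P, P = 34174, Q = 67135.

34174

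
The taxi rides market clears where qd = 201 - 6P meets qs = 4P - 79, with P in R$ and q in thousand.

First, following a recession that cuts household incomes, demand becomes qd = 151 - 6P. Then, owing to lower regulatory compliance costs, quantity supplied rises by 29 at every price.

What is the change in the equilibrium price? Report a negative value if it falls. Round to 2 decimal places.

-7.90

Solve the original market: 201 - 6P = 4P - 79, hence P = 28 and q = 33.
After the shift, demand is qd = 151 - 6P and supply is qs = 4P - 50.
Setting them equal: 151 - 6P = 4P - 50 → 201 = 10P, so P = 20.1 and q = 30.4.
ΔP = 20.1 − 28 = -7.90.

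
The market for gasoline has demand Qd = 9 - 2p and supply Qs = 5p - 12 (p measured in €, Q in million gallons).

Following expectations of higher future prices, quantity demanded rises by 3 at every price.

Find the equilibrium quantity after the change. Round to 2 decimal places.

Before the shock: 9 - 2p = 5p - 12 ⇒ 21 = 7p ⇒ p = 3, Q = 3.
The new curves are Qd = 12 - 2p (demand) and Qs = 5p - 12 (supply).
Setting them equal: 12 - 2p = 5p - 12 → 24 = 7p, so p = 24/7 ≈ 3.4286 and Q = 36/7 ≈ 5.1429.

5.14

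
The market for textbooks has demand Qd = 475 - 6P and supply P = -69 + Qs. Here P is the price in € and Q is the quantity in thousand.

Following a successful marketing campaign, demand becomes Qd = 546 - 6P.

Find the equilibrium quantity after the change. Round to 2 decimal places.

137.14

Solve the original market: 475 - 6P = P + 69, hence P = 58 and Q = 127.
With the change applied: demand Qd = 546 - 6P, supply Qs = P + 69.
New equilibrium: 546 - 6P = P + 69 ⇒ 477 = 7P ⇒ P = 477/7 ≈ 68.1429, Q = 960/7 ≈ 137.1429.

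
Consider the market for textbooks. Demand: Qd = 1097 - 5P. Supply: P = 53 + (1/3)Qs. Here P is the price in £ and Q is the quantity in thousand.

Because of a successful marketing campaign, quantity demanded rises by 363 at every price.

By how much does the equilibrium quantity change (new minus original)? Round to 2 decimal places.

+136.13

Before the shock: 1097 - 5P = 3P - 159 ⇒ 1256 = 8P ⇒ P = 157, Q = 312.
After the shift, demand is Qd = 1460 - 5P and supply is Qs = 3P - 159.
Setting them equal: 1460 - 5P = 3P - 159 → 1619 = 8P, so P = 202.375 and Q = 448.125.
ΔQ = 448.125 − 312 = +136.13.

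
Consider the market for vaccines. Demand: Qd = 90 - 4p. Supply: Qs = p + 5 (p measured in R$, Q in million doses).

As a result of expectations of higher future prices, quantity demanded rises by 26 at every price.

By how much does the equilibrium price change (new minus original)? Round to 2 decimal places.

Original equilibrium: 90 - 4p = p + 5 gives 85 = 5p, so p = 17 and Q = 22.
The shock moves the curves to Qd = 116 - 4p and Qs = p + 5.
Setting them equal: 116 - 4p = p + 5 → 111 = 5p, so p = 22.2 and Q = 27.2.
Δp = 22.2 − 17 = +5.20.

+5.20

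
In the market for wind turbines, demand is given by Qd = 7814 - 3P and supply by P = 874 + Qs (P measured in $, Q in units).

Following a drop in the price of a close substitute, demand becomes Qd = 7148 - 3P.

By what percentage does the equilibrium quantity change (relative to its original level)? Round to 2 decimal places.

-12.83

Original equilibrium: 7814 - 3P = P - 874 gives 8688 = 4P, so P = 2172 and Q = 1298.
The shock moves the curves to Qd = 7148 - 3P and Qs = P - 874.
Clearing the new market: 7148 - 3P = P - 874, so P = 2005.5 and Q = 1131.5.
%ΔQ = (1131.5 − 1298) / 1298 × 100 = -12.83%.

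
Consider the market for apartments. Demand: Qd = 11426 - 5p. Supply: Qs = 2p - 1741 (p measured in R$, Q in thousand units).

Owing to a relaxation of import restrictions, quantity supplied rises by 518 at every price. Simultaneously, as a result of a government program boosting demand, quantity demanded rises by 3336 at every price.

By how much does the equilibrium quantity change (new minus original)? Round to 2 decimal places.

+1323.14

Original equilibrium: 11426 - 5p = 2p - 1741 gives 13167 = 7p, so p = 1881 and Q = 2021.
The new curves are Qd = 14762 - 5p (demand) and Qs = 2p - 1223 (supply).
Equate the new curves: 14762 - 5p = 2p - 1223, giving 15985 = 7p, p = 15985/7 ≈ 2283.5714, Q = 23409/7 ≈ 3344.1429.
ΔQ = 3344.1429 − 2021 = +1323.14.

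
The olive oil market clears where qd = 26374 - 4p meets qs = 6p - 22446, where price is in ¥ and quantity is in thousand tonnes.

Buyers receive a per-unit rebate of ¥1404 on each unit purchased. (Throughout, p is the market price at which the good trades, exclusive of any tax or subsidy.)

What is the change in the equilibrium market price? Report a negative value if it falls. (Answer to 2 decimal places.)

+561.60

Initially, 26374 - 4p = 6p - 22446, so 48820 = 10p and p = 4882, q = 6846.
Since buyers' out-of-pocket price is the market price minus the rebate, the effective demand curve becomes qd = 31990 - 4p.
Setting them equal: 31990 - 4p = 6p - 22446 → 54436 = 10p, so p = 5443.6 and q = 10215.6.
Δp = 5443.6 − 4882 = +561.60.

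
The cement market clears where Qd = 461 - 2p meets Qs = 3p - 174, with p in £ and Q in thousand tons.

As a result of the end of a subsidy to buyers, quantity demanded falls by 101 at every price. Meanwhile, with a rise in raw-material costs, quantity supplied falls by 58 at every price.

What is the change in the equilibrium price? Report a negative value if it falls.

Original equilibrium: 461 - 2p = 3p - 174 gives 635 = 5p, so p = 127 and Q = 207.
The new curves are Qd = 360 - 2p (demand) and Qs = 3p - 232 (supply).
New equilibrium: 360 - 2p = 3p - 232 ⇒ 592 = 5p ⇒ p = 118.4, Q = 123.2.
Δp = 118.4 − 127 = -8.6.

-8.6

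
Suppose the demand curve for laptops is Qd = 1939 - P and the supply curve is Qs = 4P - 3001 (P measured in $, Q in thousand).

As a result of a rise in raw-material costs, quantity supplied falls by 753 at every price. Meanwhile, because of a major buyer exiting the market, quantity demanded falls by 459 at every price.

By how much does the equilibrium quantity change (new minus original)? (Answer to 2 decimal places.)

-517.80

Solve the original market: 1939 - P = 4P - 3001, hence P = 988 and Q = 951.
With the change applied: demand Qd = 1480 - P, supply Qs = 4P - 3754.
Equate the new curves: 1480 - P = 4P - 3754, giving 5234 = 5P, P = 1046.8, Q = 433.2.
ΔQ = 433.2 − 951 = -517.80.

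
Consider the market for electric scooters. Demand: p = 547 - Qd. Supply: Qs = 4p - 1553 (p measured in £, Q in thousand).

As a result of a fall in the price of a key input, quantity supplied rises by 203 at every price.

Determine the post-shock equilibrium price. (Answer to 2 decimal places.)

Original equilibrium: 547 - p = 4p - 1553 gives 2100 = 5p, so p = 420 and Q = 127.
With the change applied: demand Qd = 547 - p, supply Qs = 4p - 1350.
Equate the new curves: 547 - p = 4p - 1350, giving 1897 = 5p, p = 379.4, Q = 167.6.

379.40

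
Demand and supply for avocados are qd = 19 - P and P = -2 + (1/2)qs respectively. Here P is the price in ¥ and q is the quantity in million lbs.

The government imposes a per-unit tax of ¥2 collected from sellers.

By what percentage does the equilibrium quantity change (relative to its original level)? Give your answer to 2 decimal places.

Before the shock: 19 - P = 2P + 4 ⇒ 15 = 3P ⇒ P = 5, q = 14.
Since sellers keep the price net of the tax, the effective supply curve becomes qs = 2P.
Setting them equal: 19 - P = 2P → 19 = 3P, so P = 19/3 ≈ 6.3333 and q = 38/3 ≈ 12.6667.
%Δq = (12.6667 − 14) / 14 × 100 = -9.52%.

-9.52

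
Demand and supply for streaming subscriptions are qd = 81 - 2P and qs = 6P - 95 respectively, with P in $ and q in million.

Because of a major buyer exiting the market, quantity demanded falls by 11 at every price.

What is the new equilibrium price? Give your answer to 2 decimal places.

20.63

Initially, 81 - 2P = 6P - 95, so 176 = 8P and P = 22, q = 37.
The new curves are qd = 70 - 2P (demand) and qs = 6P - 95 (supply).
Equate the new curves: 70 - 2P = 6P - 95, giving 165 = 8P, P = 20.625, q = 28.75.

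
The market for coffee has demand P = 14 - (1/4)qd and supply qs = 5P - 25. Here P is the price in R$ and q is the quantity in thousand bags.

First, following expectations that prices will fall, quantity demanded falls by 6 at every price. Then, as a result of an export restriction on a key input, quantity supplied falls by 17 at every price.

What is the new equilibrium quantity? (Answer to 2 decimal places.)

9.11

Solve the original market: 56 - 4P = 5P - 25, hence P = 9 and q = 20.
After the shift, demand is qd = 50 - 4P and supply is qs = 5P - 42.
Equate the new curves: 50 - 4P = 5P - 42, giving 92 = 9P, P = 92/9 ≈ 10.2222, q = 82/9 ≈ 9.1111.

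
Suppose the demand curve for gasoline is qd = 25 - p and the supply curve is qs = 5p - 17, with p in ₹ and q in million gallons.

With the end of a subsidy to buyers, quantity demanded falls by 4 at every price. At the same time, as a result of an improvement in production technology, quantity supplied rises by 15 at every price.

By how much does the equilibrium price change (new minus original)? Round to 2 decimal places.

-3.17

Original equilibrium: 25 - p = 5p - 17 gives 42 = 6p, so p = 7 and q = 18.
With the change applied: demand qd = 21 - p, supply qs = 5p - 2.
New equilibrium: 21 - p = 5p - 2 ⇒ 23 = 6p ⇒ p = 23/6 ≈ 3.8333, q = 103/6 ≈ 17.1667.
Δp = 3.8333 − 7 = -3.17.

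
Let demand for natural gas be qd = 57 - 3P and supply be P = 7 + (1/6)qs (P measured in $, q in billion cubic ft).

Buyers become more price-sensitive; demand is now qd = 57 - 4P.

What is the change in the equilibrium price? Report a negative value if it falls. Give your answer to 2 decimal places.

Original equilibrium: 57 - 3P = 6P - 42 gives 99 = 9P, so P = 11 and q = 24.
The shock moves the curves to qd = 57 - 4P and qs = 6P - 42.
New equilibrium: 57 - 4P = 6P - 42 ⇒ 99 = 10P ⇒ P = 9.9, q = 17.4.
ΔP = 9.9 − 11 = -1.10.

-1.10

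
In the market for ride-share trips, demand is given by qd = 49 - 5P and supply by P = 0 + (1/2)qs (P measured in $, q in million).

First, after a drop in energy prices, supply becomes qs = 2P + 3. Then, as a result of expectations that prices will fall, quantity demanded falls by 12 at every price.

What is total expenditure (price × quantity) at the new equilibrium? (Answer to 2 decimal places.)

Original equilibrium: 49 - 5P = 2P gives 49 = 7P, so P = 7 and q = 14.
After the shift, demand is qd = 37 - 5P and supply is qs = 2P + 3.
Clearing the new market: 37 - 5P = 2P + 3, so P = 34/7 ≈ 4.8571 and q = 89/7 ≈ 12.7143.
New expenditure = 4.8571 × 12.7143 = 61.76.

61.76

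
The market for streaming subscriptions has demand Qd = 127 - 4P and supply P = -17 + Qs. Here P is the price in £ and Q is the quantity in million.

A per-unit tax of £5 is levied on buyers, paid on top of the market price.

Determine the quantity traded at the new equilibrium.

35

Initially, 127 - 4P = P + 17, so 110 = 5P and P = 22, Q = 39.
Since buyers pay the price plus the tax, the effective demand curve becomes Qd = 107 - 4P.
New equilibrium: 107 - 4P = P + 17 ⇒ 90 = 5P ⇒ P = 18, Q = 35.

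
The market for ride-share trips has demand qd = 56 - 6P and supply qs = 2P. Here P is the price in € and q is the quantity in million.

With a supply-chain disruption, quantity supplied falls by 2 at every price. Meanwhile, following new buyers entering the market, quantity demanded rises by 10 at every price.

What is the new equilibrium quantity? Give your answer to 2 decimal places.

Original equilibrium: 56 - 6P = 2P gives 56 = 8P, so P = 7 and q = 14.
With the change applied: demand qd = 66 - 6P, supply qs = 2P - 2.
New equilibrium: 66 - 6P = 2P - 2 ⇒ 68 = 8P ⇒ P = 8.5, q = 15.

15.00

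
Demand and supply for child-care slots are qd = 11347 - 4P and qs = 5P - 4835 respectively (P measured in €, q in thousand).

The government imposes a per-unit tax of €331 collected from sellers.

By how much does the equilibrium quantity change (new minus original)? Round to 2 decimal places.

-735.56

Initially, 11347 - 4P = 5P - 4835, so 16182 = 9P and P = 1798, q = 4155.
Since sellers keep the price net of the tax, the effective supply curve becomes qs = 5P - 6490.
Setting them equal: 11347 - 4P = 5P - 6490 → 17837 = 9P, so P = 17837/9 ≈ 1981.8889 and q = 30775/9 ≈ 3419.4444.
Δq = 3419.4444 − 4155 = -735.56.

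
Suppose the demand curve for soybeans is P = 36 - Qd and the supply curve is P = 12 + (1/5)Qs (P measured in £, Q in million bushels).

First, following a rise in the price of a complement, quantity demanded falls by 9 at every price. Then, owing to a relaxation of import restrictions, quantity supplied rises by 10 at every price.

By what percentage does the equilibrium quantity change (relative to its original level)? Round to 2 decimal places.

Before the shock: 36 - P = 5P - 60 ⇒ 96 = 6P ⇒ P = 16, Q = 20.
With the change applied: demand Qd = 27 - P, supply Qs = 5P - 50.
Setting them equal: 27 - P = 5P - 50 → 77 = 6P, so P = 77/6 ≈ 12.8333 and Q = 85/6 ≈ 14.1667.
%ΔQ = (14.1667 − 20) / 20 × 100 = -29.17%.

-29.17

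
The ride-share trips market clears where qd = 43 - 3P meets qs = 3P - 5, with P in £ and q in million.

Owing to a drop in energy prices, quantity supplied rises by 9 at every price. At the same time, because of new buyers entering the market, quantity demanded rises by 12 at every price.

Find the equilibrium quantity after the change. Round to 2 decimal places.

Solve the original market: 43 - 3P = 3P - 5, hence P = 8 and q = 19.
With the change applied: demand qd = 55 - 3P, supply qs = 3P + 4.
New equilibrium: 55 - 3P = 3P + 4 ⇒ 51 = 6P ⇒ P = 8.5, q = 29.5.

29.50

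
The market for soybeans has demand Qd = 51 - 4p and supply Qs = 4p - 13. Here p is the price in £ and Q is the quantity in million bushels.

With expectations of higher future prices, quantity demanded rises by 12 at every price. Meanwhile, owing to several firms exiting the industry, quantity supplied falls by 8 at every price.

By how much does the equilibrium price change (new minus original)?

Solve the original market: 51 - 4p = 4p - 13, hence p = 8 and Q = 19.
With the change applied: demand Qd = 63 - 4p, supply Qs = 4p - 21.
New equilibrium: 63 - 4p = 4p - 21 ⇒ 84 = 8p ⇒ p = 10.5, Q = 21.
Δp = 10.5 − 8 = +2.5.

+2.5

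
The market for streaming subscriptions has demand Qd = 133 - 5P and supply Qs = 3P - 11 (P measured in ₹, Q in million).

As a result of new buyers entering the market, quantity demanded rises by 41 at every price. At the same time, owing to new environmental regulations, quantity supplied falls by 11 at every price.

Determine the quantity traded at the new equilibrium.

Original equilibrium: 133 - 5P = 3P - 11 gives 144 = 8P, so P = 18 and Q = 43.
The new curves are Qd = 174 - 5P (demand) and Qs = 3P - 22 (supply).
Clearing the new market: 174 - 5P = 3P - 22, so P = 24.5 and Q = 51.5.

51.5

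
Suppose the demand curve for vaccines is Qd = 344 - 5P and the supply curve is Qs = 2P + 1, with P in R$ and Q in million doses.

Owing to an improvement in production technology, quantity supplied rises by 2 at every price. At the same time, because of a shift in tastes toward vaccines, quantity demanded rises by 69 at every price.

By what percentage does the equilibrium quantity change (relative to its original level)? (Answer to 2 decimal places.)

+21.36

Before the shock: 344 - 5P = 2P + 1 ⇒ 343 = 7P ⇒ P = 49, Q = 99.
After the shift, demand is Qd = 413 - 5P and supply is Qs = 2P + 3.
Equate the new curves: 413 - 5P = 2P + 3, giving 410 = 7P, P = 410/7 ≈ 58.5714, Q = 841/7 ≈ 120.1429.
%ΔQ = (120.1429 − 99) / 99 × 100 = +21.36%.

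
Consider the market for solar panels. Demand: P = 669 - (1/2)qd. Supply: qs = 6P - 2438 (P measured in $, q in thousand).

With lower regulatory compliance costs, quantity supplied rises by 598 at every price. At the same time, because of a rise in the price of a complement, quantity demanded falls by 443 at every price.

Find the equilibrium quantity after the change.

Solve the original market: 1338 - 2P = 6P - 2438, hence P = 472 and q = 394.
With the change applied: demand qd = 895 - 2P, supply qs = 6P - 1840.
Clearing the new market: 895 - 2P = 6P - 1840, so P = 341.875 and q = 211.25.

211.25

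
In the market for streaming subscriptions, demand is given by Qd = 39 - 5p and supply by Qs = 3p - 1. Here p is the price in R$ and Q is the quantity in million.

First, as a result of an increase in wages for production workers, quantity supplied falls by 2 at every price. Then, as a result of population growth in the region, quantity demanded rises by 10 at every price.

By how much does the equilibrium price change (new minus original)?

Initially, 39 - 5p = 3p - 1, so 40 = 8p and p = 5, Q = 14.
After the shift, demand is Qd = 49 - 5p and supply is Qs = 3p - 3.
Clearing the new market: 49 - 5p = 3p - 3, so p = 6.5 and Q = 16.5.
Δp = 6.5 − 5 = +1.5.

+1.5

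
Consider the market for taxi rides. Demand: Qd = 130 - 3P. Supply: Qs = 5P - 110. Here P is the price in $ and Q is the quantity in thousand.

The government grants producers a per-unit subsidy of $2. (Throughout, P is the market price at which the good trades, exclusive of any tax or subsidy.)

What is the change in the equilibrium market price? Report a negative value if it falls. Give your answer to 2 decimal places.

Solve the original market: 130 - 3P = 5P - 110, hence P = 30 and Q = 40.
Since sellers receive the price plus the subsidy, the effective supply curve becomes Qs = 5P - 100.
Setting them equal: 130 - 3P = 5P - 100 → 230 = 8P, so P = 28.75 and Q = 43.75.
ΔP = 28.75 − 30 = -1.25.

-1.25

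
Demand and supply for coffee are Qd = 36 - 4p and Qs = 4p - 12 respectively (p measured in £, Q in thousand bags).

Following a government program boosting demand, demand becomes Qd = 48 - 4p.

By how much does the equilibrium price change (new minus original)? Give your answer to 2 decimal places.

+1.50

Before the shock: 36 - 4p = 4p - 12 ⇒ 48 = 8p ⇒ p = 6, Q = 12.
After the shift, demand is Qd = 48 - 4p and supply is Qs = 4p - 12.
Clearing the new market: 48 - 4p = 4p - 12, so p = 7.5 and Q = 18.
Δp = 7.5 − 6 = +1.50.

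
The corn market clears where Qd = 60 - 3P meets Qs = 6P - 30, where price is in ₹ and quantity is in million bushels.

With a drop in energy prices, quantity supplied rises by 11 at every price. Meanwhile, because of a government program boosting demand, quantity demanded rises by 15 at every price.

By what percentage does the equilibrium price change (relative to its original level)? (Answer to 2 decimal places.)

Solve the original market: 60 - 3P = 6P - 30, hence P = 10 and Q = 30.
After the shift, demand is Qd = 75 - 3P and supply is Qs = 6P - 19.
Setting them equal: 75 - 3P = 6P - 19 → 94 = 9P, so P = 94/9 ≈ 10.4444 and Q = 131/3 ≈ 43.6667.
%ΔP = (10.4444 − 10) / 10 × 100 = +4.44%.

+4.44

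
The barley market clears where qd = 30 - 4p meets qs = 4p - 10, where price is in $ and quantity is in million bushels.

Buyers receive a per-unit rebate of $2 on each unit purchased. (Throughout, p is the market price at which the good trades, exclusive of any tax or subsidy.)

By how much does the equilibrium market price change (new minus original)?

Solve the original market: 30 - 4p = 4p - 10, hence p = 5 and q = 10.
Since buyers' out-of-pocket price is the market price minus the rebate, the effective demand curve becomes qd = 38 - 4p.
Setting them equal: 38 - 4p = 4p - 10 → 48 = 8p, so p = 6 and q = 14.
Δp = 6 − 5 = +1.

+1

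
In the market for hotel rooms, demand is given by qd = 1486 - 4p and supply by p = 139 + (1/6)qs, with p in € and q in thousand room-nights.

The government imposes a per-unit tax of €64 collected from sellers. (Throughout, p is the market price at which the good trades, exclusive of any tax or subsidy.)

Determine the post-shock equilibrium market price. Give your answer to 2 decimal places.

Solve the original market: 1486 - 4p = 6p - 834, hence p = 232 and q = 558.
Since sellers keep the price net of the tax, the effective supply curve becomes qs = 6p - 1218.
New equilibrium: 1486 - 4p = 6p - 1218 ⇒ 2704 = 10p ⇒ p = 270.4, q = 404.4.

270.40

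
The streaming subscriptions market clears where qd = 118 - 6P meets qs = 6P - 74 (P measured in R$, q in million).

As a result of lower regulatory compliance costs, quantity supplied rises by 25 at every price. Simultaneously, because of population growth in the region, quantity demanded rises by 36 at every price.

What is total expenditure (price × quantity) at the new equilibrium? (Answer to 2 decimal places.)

Original equilibrium: 118 - 6P = 6P - 74 gives 192 = 12P, so P = 16 and q = 22.
The new curves are qd = 154 - 6P (demand) and qs = 6P - 49 (supply).
New equilibrium: 154 - 6P = 6P - 49 ⇒ 203 = 12P ⇒ P = 203/12 ≈ 16.9167, q = 52.5.
New expenditure = 16.9167 × 52.5 = 888.13.

888.13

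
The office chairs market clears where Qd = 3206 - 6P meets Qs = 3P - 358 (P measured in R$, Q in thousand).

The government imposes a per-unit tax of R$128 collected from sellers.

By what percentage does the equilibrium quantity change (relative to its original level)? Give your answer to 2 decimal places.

-30.84

Initially, 3206 - 6P = 3P - 358, so 3564 = 9P and P = 396, Q = 830.
Since sellers keep the price net of the tax, the effective supply curve becomes Qs = 3P - 742.
Equate the new curves: 3206 - 6P = 3P - 742, giving 3948 = 9P, P = 1316/3 ≈ 438.6667, Q = 574.
%ΔQ = (574 − 830) / 830 × 100 = -30.84%.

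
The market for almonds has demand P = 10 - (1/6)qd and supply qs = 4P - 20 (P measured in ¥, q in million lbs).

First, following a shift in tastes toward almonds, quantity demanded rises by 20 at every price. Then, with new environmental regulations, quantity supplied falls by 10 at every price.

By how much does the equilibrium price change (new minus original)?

Initially, 60 - 6P = 4P - 20, so 80 = 10P and P = 8, q = 12.
The new curves are qd = 80 - 6P (demand) and qs = 4P - 30 (supply).
New equilibrium: 80 - 6P = 4P - 30 ⇒ 110 = 10P ⇒ P = 11, q = 14.
ΔP = 11 − 8 = +3.

+3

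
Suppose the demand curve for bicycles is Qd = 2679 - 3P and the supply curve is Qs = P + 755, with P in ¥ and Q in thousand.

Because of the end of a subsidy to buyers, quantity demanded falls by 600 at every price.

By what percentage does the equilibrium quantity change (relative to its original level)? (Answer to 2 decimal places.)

-12.14

Original equilibrium: 2679 - 3P = P + 755 gives 1924 = 4P, so P = 481 and Q = 1236.
After the shift, demand is Qd = 2079 - 3P and supply is Qs = P + 755.
Setting them equal: 2079 - 3P = P + 755 → 1324 = 4P, so P = 331 and Q = 1086.
%ΔQ = (1086 − 1236) / 1236 × 100 = -12.14%.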